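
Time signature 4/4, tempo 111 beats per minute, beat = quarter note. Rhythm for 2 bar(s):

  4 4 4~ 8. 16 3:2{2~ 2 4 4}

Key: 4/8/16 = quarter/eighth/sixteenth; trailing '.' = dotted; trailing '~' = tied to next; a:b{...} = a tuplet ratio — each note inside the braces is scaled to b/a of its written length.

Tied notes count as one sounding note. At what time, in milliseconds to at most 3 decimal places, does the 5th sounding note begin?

1. 0.0ms @ 0 + 540.541ms (1)
2. 540.541ms @ 1 + 540.541ms (1)
3. 1081.081ms @ 2 + 945.946ms (7/4)
4. 2027.027ms @ 15/4 + 135.135ms (1/4)
5. 2162.162ms @ 4 + 1441.441ms (8/3)
6. 3603.604ms @ 20/3 + 360.36ms (2/3)
7. 3963.964ms @ 22/3 + 360.36ms (2/3)

note 5 onset = 4b = 2162.162ms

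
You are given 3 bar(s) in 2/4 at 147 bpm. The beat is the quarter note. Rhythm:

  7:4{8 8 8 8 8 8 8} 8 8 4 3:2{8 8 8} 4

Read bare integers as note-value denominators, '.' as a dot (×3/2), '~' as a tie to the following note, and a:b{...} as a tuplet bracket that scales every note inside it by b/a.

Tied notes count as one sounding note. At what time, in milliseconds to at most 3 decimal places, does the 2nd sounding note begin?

1. 0.0ms @ 0 + 116.618ms (2/7)
2. 116.618ms @ 2/7 + 116.618ms (2/7)
3. 233.236ms @ 4/7 + 116.618ms (2/7)
4. 349.854ms @ 6/7 + 116.618ms (2/7)
5. 466.472ms @ 8/7 + 116.618ms (2/7)
6. 583.09ms @ 10/7 + 116.618ms (2/7)
7. 699.708ms @ 12/7 + 116.618ms (2/7)
8. 816.327ms @ 2 + 204.082ms (1/2)
9. 1020.408ms @ 5/2 + 204.082ms (1/2)
10. 1224.49ms @ 3 + 408.163ms (1)
11. 1632.653ms @ 4 + 136.054ms (1/3)
12. 1768.707ms @ 13/3 + 136.054ms (1/3)
13. 1904.762ms @ 14/3 + 136.054ms (1/3)
14. 2040.816ms @ 5 + 408.163ms (1)

note 2 onset = 2/7b = 116.618ms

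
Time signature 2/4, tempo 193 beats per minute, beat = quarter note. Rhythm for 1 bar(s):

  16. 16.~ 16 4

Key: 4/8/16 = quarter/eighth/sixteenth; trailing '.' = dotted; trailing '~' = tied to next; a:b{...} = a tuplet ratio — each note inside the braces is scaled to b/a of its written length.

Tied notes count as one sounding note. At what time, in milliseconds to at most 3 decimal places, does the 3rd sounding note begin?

note 3 onset = 1b = 310.881ms

1. 0.0ms @ 0 + 116.58ms (3/8)
2. 116.58ms @ 3/8 + 194.301ms (5/8)
3. 310.881ms @ 1 + 310.881ms (1)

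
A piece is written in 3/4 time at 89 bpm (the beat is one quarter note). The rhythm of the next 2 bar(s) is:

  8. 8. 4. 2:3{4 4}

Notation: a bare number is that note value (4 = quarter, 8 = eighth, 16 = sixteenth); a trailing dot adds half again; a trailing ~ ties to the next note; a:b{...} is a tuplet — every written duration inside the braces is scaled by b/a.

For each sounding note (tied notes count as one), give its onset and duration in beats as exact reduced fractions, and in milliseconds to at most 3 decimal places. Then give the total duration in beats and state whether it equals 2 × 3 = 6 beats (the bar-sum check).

1) 0.0ms=0b +505.618ms=3/4b
2) 505.618ms=3/4b +505.618ms=3/4b
3) 1011.236ms=3/2b +1011.236ms=3/2b
4) 2022.472ms=3b +1011.236ms=3/2b
5) 3033.708ms=9/2b +1011.236ms=3/2b
Σ=6b of 6 (89bpm 3/4) — PASS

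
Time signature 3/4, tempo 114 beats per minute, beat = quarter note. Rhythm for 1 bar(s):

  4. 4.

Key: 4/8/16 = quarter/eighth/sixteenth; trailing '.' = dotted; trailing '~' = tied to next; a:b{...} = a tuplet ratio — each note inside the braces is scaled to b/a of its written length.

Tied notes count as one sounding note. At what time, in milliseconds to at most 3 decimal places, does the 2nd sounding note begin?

note 2 onset = 3/2b = 789.474ms

1. 0.0ms @ 0 + 789.474ms (3/2)
2. 789.474ms @ 3/2 + 789.474ms (3/2)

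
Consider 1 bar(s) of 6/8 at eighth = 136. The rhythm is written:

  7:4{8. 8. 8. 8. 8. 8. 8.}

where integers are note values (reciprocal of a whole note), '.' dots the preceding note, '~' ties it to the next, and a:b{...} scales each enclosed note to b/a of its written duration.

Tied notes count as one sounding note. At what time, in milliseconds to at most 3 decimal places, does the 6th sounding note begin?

note 6 onset = 30/7b = 1890.756ms

1. 0.0ms @ 0 + 378.151ms (6/7)
2. 378.151ms @ 6/7 + 378.151ms (6/7)
3. 756.303ms @ 12/7 + 378.151ms (6/7)
4. 1134.454ms @ 18/7 + 378.151ms (6/7)
5. 1512.605ms @ 24/7 + 378.151ms (6/7)
6. 1890.756ms @ 30/7 + 378.151ms (6/7)
7. 2268.908ms @ 36/7 + 378.151ms (6/7)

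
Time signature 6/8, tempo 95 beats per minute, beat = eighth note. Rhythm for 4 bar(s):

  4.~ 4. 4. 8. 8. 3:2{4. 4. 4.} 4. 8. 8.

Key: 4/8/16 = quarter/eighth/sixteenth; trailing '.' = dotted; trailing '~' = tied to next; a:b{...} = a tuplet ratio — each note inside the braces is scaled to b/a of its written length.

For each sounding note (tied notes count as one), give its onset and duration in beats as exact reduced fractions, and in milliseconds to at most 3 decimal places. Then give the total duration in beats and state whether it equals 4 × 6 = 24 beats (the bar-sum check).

1) 0.0ms=0b +3789.474ms=6b
2) 3789.474ms=6b +1894.737ms=3b
3) 5684.211ms=9b +947.368ms=3/2b
4) 6631.579ms=21/2b +947.368ms=3/2b
5) 7578.947ms=12b +1263.158ms=2b
6) 8842.105ms=14b +1263.158ms=2b
7) 10105.263ms=16b +1263.158ms=2b
8) 11368.421ms=18b +1894.737ms=3b
9) 13263.158ms=21b +947.368ms=3/2b
10) 14210.526ms=45/2b +947.368ms=3/2b
Σ=24b of 24 (95bpm 6/8) — PASS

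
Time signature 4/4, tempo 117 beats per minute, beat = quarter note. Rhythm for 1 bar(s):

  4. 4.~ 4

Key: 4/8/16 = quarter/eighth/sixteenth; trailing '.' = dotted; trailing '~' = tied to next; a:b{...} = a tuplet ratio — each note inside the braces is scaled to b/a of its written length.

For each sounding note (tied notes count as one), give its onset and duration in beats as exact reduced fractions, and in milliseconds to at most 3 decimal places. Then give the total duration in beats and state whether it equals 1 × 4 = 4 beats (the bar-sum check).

1) 0.0ms=0b +769.231ms=3/2b
2) 769.231ms=3/2b +1282.051ms=5/2b
Σ=4b of 4 (117bpm 4/4) — PASS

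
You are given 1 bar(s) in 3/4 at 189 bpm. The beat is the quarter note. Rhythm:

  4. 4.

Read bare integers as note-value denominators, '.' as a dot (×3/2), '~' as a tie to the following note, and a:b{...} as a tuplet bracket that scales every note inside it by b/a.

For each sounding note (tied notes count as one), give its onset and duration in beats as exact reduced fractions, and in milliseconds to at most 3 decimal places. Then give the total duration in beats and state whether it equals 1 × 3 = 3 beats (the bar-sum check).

1) 0.0ms=0b +476.19ms=3/2b
2) 476.19ms=3/2b +476.19ms=3/2b
Σ=3b of 3 (189bpm 3/4) — PASS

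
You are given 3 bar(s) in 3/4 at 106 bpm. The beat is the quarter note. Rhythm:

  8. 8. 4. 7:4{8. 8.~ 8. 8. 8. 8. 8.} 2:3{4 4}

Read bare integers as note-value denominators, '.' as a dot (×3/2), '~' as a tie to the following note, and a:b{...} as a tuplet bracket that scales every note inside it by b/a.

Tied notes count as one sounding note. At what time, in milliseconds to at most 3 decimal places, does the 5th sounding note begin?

note 5 onset = 24/7b = 1940.701ms

1. 0.0ms @ 0 + 424.528ms (3/4)
2. 424.528ms @ 3/4 + 424.528ms (3/4)
3. 849.057ms @ 3/2 + 849.057ms (3/2)
4. 1698.113ms @ 3 + 242.588ms (3/7)
5. 1940.701ms @ 24/7 + 485.175ms (6/7)
6. 2425.876ms @ 30/7 + 242.588ms (3/7)
7. 2668.464ms @ 33/7 + 242.588ms (3/7)
8. 2911.051ms @ 36/7 + 242.588ms (3/7)
9. 3153.639ms @ 39/7 + 242.588ms (3/7)
10. 3396.226ms @ 6 + 849.057ms (3/2)
11. 4245.283ms @ 15/2 + 849.057ms (3/2)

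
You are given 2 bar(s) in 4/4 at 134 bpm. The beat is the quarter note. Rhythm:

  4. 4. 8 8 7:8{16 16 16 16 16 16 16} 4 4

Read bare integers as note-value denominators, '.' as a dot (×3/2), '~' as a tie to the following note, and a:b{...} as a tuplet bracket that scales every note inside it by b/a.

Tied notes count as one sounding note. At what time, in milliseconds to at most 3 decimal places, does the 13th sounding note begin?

1. 0.0ms @ 0 + 671.642ms (3/2)
2. 671.642ms @ 3/2 + 671.642ms (3/2)
3. 1343.284ms @ 3 + 223.881ms (1/2)
4. 1567.164ms @ 7/2 + 223.881ms (1/2)
5. 1791.045ms @ 4 + 127.932ms (2/7)
6. 1918.977ms @ 30/7 + 127.932ms (2/7)
7. 2046.908ms @ 32/7 + 127.932ms (2/7)
8. 2174.84ms @ 34/7 + 127.932ms (2/7)
9. 2302.772ms @ 36/7 + 127.932ms (2/7)
10. 2430.704ms @ 38/7 + 127.932ms (2/7)
11. 2558.635ms @ 40/7 + 127.932ms (2/7)
12. 2686.567ms @ 6 + 447.761ms (1)
13. 3134.328ms @ 7 + 447.761ms (1)

note 13 onset = 7b = 3134.328ms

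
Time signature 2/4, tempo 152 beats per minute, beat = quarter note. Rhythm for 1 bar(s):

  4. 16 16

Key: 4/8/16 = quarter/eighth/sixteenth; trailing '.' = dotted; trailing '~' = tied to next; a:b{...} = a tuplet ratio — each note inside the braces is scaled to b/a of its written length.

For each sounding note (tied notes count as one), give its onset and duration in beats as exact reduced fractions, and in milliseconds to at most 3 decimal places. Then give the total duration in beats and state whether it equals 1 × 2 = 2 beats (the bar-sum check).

1) 0.0ms=0b +592.105ms=3/2b
2) 592.105ms=3/2b +98.684ms=1/4b
3) 690.789ms=7/4b +98.684ms=1/4b
Σ=2b of 2 (152bpm 2/4) — PASS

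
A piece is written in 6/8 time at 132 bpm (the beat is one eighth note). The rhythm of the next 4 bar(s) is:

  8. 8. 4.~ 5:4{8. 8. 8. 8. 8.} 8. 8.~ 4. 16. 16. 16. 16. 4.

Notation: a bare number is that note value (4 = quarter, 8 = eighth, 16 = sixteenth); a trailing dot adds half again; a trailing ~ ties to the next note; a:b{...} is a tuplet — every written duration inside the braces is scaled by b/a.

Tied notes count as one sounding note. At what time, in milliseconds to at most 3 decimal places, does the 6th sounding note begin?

1. 0.0ms @ 0 + 681.818ms (3/2)
2. 681.818ms @ 3/2 + 681.818ms (3/2)
3. 1363.636ms @ 3 + 1909.091ms (21/5)
4. 3272.727ms @ 36/5 + 545.455ms (6/5)
5. 3818.182ms @ 42/5 + 545.455ms (6/5)
6. 4363.636ms @ 48/5 + 545.455ms (6/5)
7. 4909.091ms @ 54/5 + 545.455ms (6/5)
8. 5454.545ms @ 12 + 681.818ms (3/2)
9. 6136.364ms @ 27/2 + 2045.455ms (9/2)
10. 8181.818ms @ 18 + 340.909ms (3/4)
11. 8522.727ms @ 75/4 + 340.909ms (3/4)
12. 8863.636ms @ 39/2 + 340.909ms (3/4)
13. 9204.545ms @ 81/4 + 340.909ms (3/4)
14. 9545.455ms @ 21 + 1363.636ms (3)

note 6 onset = 48/5b = 4363.636ms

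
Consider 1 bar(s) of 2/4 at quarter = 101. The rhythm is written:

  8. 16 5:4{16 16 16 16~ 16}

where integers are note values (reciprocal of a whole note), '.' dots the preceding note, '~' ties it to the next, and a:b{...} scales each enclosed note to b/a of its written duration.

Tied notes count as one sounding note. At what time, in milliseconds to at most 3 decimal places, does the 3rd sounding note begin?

note 3 onset = 1b = 594.059ms

1. 0.0ms @ 0 + 445.545ms (3/4)
2. 445.545ms @ 3/4 + 148.515ms (1/4)
3. 594.059ms @ 1 + 118.812ms (1/5)
4. 712.871ms @ 6/5 + 118.812ms (1/5)
5. 831.683ms @ 7/5 + 118.812ms (1/5)
6. 950.495ms @ 8/5 + 237.624ms (2/5)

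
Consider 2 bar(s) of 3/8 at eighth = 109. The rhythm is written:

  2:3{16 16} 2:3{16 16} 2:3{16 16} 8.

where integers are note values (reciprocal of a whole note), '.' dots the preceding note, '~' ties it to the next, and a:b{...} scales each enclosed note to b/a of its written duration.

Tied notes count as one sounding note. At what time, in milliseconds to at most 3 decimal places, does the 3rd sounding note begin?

note 3 onset = 3/2b = 825.688ms

1. 0.0ms @ 0 + 412.844ms (3/4)
2. 412.844ms @ 3/4 + 412.844ms (3/4)
3. 825.688ms @ 3/2 + 412.844ms (3/4)
4. 1238.532ms @ 9/4 + 412.844ms (3/4)
5. 1651.376ms @ 3 + 412.844ms (3/4)
6. 2064.22ms @ 15/4 + 412.844ms (3/4)
7. 2477.064ms @ 9/2 + 825.688ms (3/2)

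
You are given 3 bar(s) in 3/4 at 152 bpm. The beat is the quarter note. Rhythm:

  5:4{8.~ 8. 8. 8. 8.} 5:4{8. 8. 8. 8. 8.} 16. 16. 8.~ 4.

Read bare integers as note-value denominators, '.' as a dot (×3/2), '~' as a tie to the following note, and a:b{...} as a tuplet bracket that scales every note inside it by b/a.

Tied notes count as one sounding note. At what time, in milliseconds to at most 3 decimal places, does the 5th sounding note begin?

1. 0.0ms @ 0 + 473.684ms (6/5)
2. 473.684ms @ 6/5 + 236.842ms (3/5)
3. 710.526ms @ 9/5 + 236.842ms (3/5)
4. 947.368ms @ 12/5 + 236.842ms (3/5)
5. 1184.211ms @ 3 + 236.842ms (3/5)
6. 1421.053ms @ 18/5 + 236.842ms (3/5)
7. 1657.895ms @ 21/5 + 236.842ms (3/5)
8. 1894.737ms @ 24/5 + 236.842ms (3/5)
9. 2131.579ms @ 27/5 + 236.842ms (3/5)
10. 2368.421ms @ 6 + 148.026ms (3/8)
11. 2516.447ms @ 51/8 + 148.026ms (3/8)
12. 2664.474ms @ 27/4 + 888.158ms (9/4)

note 5 onset = 3b = 1184.211ms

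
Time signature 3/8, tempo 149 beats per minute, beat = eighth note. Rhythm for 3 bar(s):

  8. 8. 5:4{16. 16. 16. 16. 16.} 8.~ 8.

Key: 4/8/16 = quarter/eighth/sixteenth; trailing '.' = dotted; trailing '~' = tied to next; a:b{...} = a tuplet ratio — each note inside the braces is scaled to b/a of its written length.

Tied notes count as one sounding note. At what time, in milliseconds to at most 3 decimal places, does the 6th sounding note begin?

note 6 onset = 24/5b = 1932.886ms

1. 0.0ms @ 0 + 604.027ms (3/2)
2. 604.027ms @ 3/2 + 604.027ms (3/2)
3. 1208.054ms @ 3 + 241.611ms (3/5)
4. 1449.664ms @ 18/5 + 241.611ms (3/5)
5. 1691.275ms @ 21/5 + 241.611ms (3/5)
6. 1932.886ms @ 24/5 + 241.611ms (3/5)
7. 2174.497ms @ 27/5 + 241.611ms (3/5)
8. 2416.107ms @ 6 + 1208.054ms (3)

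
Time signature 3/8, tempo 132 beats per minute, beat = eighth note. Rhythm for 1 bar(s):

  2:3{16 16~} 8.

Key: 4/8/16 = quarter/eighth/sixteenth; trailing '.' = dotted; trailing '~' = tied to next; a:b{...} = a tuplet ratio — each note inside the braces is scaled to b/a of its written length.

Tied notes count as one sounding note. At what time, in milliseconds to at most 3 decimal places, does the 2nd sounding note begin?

1. 0.0ms @ 0 + 340.909ms (3/4)
2. 340.909ms @ 3/4 + 1022.727ms (9/4)

note 2 onset = 3/4b = 340.909ms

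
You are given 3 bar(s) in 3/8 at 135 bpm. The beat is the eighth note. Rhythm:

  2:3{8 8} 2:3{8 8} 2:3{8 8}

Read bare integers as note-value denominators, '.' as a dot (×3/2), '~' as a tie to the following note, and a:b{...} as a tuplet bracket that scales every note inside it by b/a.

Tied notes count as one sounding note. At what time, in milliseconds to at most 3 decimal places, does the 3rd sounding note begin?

note 3 onset = 3b = 1333.333ms

1. 0.0ms @ 0 + 666.667ms (3/2)
2. 666.667ms @ 3/2 + 666.667ms (3/2)
3. 1333.333ms @ 3 + 666.667ms (3/2)
4. 2000.0ms @ 9/2 + 666.667ms (3/2)
5. 2666.667ms @ 6 + 666.667ms (3/2)
6. 3333.333ms @ 15/2 + 666.667ms (3/2)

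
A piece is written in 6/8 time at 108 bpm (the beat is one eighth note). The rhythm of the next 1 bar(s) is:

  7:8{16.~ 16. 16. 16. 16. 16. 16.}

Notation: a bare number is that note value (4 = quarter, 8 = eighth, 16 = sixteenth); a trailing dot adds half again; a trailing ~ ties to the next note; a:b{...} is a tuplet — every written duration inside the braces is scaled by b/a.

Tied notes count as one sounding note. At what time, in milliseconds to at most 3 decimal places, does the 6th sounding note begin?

1. 0.0ms @ 0 + 952.381ms (12/7)
2. 952.381ms @ 12/7 + 476.19ms (6/7)
3. 1428.571ms @ 18/7 + 476.19ms (6/7)
4. 1904.762ms @ 24/7 + 476.19ms (6/7)
5. 2380.952ms @ 30/7 + 476.19ms (6/7)
6. 2857.143ms @ 36/7 + 476.19ms (6/7)

note 6 onset = 36/7b = 2857.143ms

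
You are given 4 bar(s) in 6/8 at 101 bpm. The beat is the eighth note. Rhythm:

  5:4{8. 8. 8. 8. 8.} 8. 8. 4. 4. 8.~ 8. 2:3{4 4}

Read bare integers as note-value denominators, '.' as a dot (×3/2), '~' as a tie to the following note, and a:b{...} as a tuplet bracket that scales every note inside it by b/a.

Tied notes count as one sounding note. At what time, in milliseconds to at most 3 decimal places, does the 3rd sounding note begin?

1. 0.0ms @ 0 + 712.871ms (6/5)
2. 712.871ms @ 6/5 + 712.871ms (6/5)
3. 1425.743ms @ 12/5 + 712.871ms (6/5)
4. 2138.614ms @ 18/5 + 712.871ms (6/5)
5. 2851.485ms @ 24/5 + 712.871ms (6/5)
6. 3564.356ms @ 6 + 891.089ms (3/2)
7. 4455.446ms @ 15/2 + 891.089ms (3/2)
8. 5346.535ms @ 9 + 1782.178ms (3)
9. 7128.713ms @ 12 + 1782.178ms (3)
10. 8910.891ms @ 15 + 1782.178ms (3)
11. 10693.069ms @ 18 + 1782.178ms (3)
12. 12475.248ms @ 21 + 1782.178ms (3)

note 3 onset = 12/5b = 1425.743ms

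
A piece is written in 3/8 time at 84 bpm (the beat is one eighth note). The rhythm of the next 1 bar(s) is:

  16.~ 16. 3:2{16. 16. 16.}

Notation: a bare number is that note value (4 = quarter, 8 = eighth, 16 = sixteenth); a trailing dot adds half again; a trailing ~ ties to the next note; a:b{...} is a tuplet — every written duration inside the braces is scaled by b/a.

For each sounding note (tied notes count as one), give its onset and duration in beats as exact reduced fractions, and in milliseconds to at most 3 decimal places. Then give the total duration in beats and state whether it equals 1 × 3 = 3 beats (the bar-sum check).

1) 0.0ms=0b +1071.429ms=3/2b
2) 1071.429ms=3/2b +357.143ms=1/2b
3) 1428.571ms=2b +357.143ms=1/2b
4) 1785.714ms=5/2b +357.143ms=1/2b
Σ=3b of 3 (84bpm 3/8) — PASS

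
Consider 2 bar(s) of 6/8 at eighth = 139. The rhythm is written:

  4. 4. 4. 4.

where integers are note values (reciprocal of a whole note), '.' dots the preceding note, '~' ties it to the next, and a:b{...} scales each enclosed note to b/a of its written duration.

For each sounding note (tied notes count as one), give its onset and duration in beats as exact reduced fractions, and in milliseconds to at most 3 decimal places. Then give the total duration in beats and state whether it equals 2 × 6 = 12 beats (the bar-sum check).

1) 0.0ms=0b +1294.964ms=3b
2) 1294.964ms=3b +1294.964ms=3b
3) 2589.928ms=6b +1294.964ms=3b
4) 3884.892ms=9b +1294.964ms=3b
Σ=12b of 12 (139bpm 6/8) — PASS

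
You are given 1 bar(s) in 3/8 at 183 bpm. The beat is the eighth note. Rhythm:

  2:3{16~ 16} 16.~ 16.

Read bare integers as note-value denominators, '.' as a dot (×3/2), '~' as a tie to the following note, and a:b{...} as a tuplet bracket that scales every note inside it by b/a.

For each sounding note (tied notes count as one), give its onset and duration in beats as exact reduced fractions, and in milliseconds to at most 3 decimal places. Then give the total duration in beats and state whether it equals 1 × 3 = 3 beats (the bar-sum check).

1) 0.0ms=0b +491.803ms=3/2b
2) 491.803ms=3/2b +491.803ms=3/2b
Σ=3b of 3 (183bpm 3/8) — PASS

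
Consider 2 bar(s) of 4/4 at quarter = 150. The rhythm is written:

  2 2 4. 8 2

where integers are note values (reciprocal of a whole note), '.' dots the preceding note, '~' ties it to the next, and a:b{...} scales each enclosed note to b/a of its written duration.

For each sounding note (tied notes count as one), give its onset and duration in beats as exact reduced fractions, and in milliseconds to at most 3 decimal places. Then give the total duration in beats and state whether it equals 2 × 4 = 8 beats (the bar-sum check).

1) 0.0ms=0b +800.0ms=2b
2) 800.0ms=2b +800.0ms=2b
3) 1600.0ms=4b +600.0ms=3/2b
4) 2200.0ms=11/2b +200.0ms=1/2b
5) 2400.0ms=6b +800.0ms=2b
Σ=8b of 8 (150bpm 4/4) — PASS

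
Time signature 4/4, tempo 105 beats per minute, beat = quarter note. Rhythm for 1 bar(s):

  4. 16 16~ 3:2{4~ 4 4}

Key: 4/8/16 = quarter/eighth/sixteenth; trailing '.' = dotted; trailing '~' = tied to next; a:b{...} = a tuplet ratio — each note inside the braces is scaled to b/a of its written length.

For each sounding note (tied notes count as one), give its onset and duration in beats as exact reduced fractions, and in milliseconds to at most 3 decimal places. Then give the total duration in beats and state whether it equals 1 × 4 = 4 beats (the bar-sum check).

1) 0.0ms=0b +857.143ms=3/2b
2) 857.143ms=3/2b +142.857ms=1/4b
3) 1000.0ms=7/4b +904.762ms=19/12b
4) 1904.762ms=10/3b +380.952ms=2/3b
Σ=4b of 4 (105bpm 4/4) — PASS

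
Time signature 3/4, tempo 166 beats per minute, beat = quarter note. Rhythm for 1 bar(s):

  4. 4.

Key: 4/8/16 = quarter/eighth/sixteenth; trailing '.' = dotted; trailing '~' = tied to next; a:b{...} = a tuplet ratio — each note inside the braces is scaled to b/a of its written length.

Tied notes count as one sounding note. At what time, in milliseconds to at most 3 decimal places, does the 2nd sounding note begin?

note 2 onset = 3/2b = 542.169ms

1. 0.0ms @ 0 + 542.169ms (3/2)
2. 542.169ms @ 3/2 + 542.169ms (3/2)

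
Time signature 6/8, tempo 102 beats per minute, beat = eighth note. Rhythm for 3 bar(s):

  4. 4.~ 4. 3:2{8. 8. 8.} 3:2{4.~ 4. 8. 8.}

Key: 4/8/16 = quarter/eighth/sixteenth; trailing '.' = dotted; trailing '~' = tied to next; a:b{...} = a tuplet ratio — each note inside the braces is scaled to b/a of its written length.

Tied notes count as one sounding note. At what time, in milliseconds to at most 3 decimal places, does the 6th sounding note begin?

note 6 onset = 12b = 7058.824ms

1. 0.0ms @ 0 + 1764.706ms (3)
2. 1764.706ms @ 3 + 3529.412ms (6)
3. 5294.118ms @ 9 + 588.235ms (1)
4. 5882.353ms @ 10 + 588.235ms (1)
5. 6470.588ms @ 11 + 588.235ms (1)
6. 7058.824ms @ 12 + 2352.941ms (4)
7. 9411.765ms @ 16 + 588.235ms (1)
8. 10000.0ms @ 17 + 588.235ms (1)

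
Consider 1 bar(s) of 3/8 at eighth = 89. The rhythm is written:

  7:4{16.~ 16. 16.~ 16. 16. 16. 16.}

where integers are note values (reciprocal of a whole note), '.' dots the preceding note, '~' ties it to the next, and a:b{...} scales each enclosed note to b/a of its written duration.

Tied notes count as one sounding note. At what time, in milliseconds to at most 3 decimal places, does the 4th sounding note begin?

1. 0.0ms @ 0 + 577.849ms (6/7)
2. 577.849ms @ 6/7 + 577.849ms (6/7)
3. 1155.698ms @ 12/7 + 288.925ms (3/7)
4. 1444.623ms @ 15/7 + 288.925ms (3/7)
5. 1733.547ms @ 18/7 + 288.925ms (3/7)

note 4 onset = 15/7b = 1444.623ms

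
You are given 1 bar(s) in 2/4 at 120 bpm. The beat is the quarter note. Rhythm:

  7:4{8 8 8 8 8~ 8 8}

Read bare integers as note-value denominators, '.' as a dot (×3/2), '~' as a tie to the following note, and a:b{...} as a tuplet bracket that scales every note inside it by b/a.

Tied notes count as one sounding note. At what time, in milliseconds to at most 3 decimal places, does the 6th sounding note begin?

1. 0.0ms @ 0 + 142.857ms (2/7)
2. 142.857ms @ 2/7 + 142.857ms (2/7)
3. 285.714ms @ 4/7 + 142.857ms (2/7)
4. 428.571ms @ 6/7 + 142.857ms (2/7)
5. 571.429ms @ 8/7 + 285.714ms (4/7)
6. 857.143ms @ 12/7 + 142.857ms (2/7)

note 6 onset = 12/7b = 857.143ms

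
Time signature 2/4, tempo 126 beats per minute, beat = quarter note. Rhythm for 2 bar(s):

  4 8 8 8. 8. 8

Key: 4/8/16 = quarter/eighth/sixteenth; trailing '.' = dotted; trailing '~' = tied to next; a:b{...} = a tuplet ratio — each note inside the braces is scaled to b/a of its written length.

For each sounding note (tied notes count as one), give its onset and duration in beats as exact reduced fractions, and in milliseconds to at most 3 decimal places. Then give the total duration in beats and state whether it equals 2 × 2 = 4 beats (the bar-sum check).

1) 0.0ms=0b +476.19ms=1b
2) 476.19ms=1b +238.095ms=1/2b
3) 714.286ms=3/2b +238.095ms=1/2b
4) 952.381ms=2b +357.143ms=3/4b
5) 1309.524ms=11/4b +357.143ms=3/4b
6) 1666.667ms=7/2b +238.095ms=1/2b
Σ=4b of 4 (126bpm 2/4) — PASS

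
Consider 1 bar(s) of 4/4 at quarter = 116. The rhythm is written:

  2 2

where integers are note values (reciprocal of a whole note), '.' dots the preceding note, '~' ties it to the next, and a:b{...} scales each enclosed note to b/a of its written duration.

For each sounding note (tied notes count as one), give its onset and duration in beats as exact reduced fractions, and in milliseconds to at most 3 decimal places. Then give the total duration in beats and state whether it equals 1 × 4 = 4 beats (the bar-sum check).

1) 0.0ms=0b +1034.483ms=2b
2) 1034.483ms=2b +1034.483ms=2b
Σ=4b of 4 (116bpm 4/4) — PASS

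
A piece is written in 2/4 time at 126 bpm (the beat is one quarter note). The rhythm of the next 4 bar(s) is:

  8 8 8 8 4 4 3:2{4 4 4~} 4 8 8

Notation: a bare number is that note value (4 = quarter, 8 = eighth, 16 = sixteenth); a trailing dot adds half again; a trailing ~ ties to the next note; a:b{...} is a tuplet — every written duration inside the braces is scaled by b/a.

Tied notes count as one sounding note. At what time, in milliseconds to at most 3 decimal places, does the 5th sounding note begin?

1. 0.0ms @ 0 + 238.095ms (1/2)
2. 238.095ms @ 1/2 + 238.095ms (1/2)
3. 476.19ms @ 1 + 238.095ms (1/2)
4. 714.286ms @ 3/2 + 238.095ms (1/2)
5. 952.381ms @ 2 + 476.19ms (1)
6. 1428.571ms @ 3 + 476.19ms (1)
7. 1904.762ms @ 4 + 317.46ms (2/3)
8. 2222.222ms @ 14/3 + 317.46ms (2/3)
9. 2539.683ms @ 16/3 + 793.651ms (5/3)
10. 3333.333ms @ 7 + 238.095ms (1/2)
11. 3571.429ms @ 15/2 + 238.095ms (1/2)

note 5 onset = 2b = 952.381ms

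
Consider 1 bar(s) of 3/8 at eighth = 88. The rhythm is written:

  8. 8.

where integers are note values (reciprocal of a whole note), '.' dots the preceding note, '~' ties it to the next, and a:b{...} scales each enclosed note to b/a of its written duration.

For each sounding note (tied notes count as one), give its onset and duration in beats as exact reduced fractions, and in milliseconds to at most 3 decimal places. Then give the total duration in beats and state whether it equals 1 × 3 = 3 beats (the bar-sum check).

1) 0.0ms=0b +1022.727ms=3/2b
2) 1022.727ms=3/2b +1022.727ms=3/2b
Σ=3b of 3 (88bpm 3/8) — PASS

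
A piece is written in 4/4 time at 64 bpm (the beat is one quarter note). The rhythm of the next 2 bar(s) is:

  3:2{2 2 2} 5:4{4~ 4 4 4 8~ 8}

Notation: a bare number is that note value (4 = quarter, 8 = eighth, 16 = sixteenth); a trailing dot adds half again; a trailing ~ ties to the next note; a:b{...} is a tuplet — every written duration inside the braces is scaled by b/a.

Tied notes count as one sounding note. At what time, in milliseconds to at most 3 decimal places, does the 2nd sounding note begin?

1. 0.0ms @ 0 + 1250.0ms (4/3)
2. 1250.0ms @ 4/3 + 1250.0ms (4/3)
3. 2500.0ms @ 8/3 + 1250.0ms (4/3)
4. 3750.0ms @ 4 + 1500.0ms (8/5)
5. 5250.0ms @ 28/5 + 750.0ms (4/5)
6. 6000.0ms @ 32/5 + 750.0ms (4/5)
7. 6750.0ms @ 36/5 + 750.0ms (4/5)

note 2 onset = 4/3b = 1250.0ms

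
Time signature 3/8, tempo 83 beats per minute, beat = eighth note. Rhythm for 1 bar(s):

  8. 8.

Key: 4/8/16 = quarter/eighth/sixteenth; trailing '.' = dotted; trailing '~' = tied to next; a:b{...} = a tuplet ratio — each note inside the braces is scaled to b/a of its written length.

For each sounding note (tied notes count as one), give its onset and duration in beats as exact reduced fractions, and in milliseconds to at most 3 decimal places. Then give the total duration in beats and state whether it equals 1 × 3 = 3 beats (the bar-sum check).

1) 0.0ms=0b +1084.337ms=3/2b
2) 1084.337ms=3/2b +1084.337ms=3/2b
Σ=3b of 3 (83bpm 3/8) — PASS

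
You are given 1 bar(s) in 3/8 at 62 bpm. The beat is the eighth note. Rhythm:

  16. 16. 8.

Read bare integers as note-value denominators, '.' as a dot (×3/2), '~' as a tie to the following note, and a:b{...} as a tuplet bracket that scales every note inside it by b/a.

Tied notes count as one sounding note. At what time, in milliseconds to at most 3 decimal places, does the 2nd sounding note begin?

note 2 onset = 3/4b = 725.806ms

1. 0.0ms @ 0 + 725.806ms (3/4)
2. 725.806ms @ 3/4 + 725.806ms (3/4)
3. 1451.613ms @ 3/2 + 1451.613ms (3/2)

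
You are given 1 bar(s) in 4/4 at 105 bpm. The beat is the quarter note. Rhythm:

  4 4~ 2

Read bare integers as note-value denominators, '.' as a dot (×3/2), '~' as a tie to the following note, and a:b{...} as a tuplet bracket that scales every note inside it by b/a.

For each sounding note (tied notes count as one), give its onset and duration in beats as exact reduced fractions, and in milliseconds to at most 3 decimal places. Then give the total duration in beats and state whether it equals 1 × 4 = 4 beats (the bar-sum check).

1) 0.0ms=0b +571.429ms=1b
2) 571.429ms=1b +1714.286ms=3b
Σ=4b of 4 (105bpm 4/4) — PASS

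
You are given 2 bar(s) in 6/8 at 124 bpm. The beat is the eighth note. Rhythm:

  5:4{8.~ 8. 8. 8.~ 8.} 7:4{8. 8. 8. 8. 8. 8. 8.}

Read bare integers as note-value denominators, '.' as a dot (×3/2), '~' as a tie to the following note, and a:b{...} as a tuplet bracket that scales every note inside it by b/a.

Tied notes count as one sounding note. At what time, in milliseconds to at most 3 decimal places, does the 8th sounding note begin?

note 8 onset = 66/7b = 4562.212ms

1. 0.0ms @ 0 + 1161.29ms (12/5)
2. 1161.29ms @ 12/5 + 580.645ms (6/5)
3. 1741.935ms @ 18/5 + 1161.29ms (12/5)
4. 2903.226ms @ 6 + 414.747ms (6/7)
5. 3317.972ms @ 48/7 + 414.747ms (6/7)
6. 3732.719ms @ 54/7 + 414.747ms (6/7)
7. 4147.465ms @ 60/7 + 414.747ms (6/7)
8. 4562.212ms @ 66/7 + 414.747ms (6/7)
9. 4976.959ms @ 72/7 + 414.747ms (6/7)
10. 5391.705ms @ 78/7 + 414.747ms (6/7)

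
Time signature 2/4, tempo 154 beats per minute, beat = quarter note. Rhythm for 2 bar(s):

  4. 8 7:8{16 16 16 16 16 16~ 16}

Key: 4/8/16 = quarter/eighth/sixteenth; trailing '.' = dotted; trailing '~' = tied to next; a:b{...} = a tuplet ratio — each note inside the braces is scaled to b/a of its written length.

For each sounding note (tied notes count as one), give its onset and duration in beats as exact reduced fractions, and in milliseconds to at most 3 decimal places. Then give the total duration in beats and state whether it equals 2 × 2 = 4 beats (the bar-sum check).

1) 0.0ms=0b +584.416ms=3/2b
2) 584.416ms=3/2b +194.805ms=1/2b
3) 779.221ms=2b +111.317ms=2/7b
4) 890.538ms=16/7b +111.317ms=2/7b
5) 1001.855ms=18/7b +111.317ms=2/7b
6) 1113.173ms=20/7b +111.317ms=2/7b
7) 1224.49ms=22/7b +111.317ms=2/7b
8) 1335.807ms=24/7b +222.635ms=4/7b
Σ=4b of 4 (154bpm 2/4) — PASS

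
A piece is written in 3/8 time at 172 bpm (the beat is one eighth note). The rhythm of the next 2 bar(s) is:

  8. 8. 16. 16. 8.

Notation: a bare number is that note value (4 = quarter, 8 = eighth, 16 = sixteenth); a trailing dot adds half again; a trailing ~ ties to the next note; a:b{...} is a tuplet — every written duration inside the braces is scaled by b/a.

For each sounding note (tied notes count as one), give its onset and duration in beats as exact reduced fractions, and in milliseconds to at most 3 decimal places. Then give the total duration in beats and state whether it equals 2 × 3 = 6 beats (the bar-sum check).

1) 0.0ms=0b +523.256ms=3/2b
2) 523.256ms=3/2b +523.256ms=3/2b
3) 1046.512ms=3b +261.628ms=3/4b
4) 1308.14ms=15/4b +261.628ms=3/4b
5) 1569.767ms=9/2b +523.256ms=3/2b
Σ=6b of 6 (172bpm 3/8) — PASS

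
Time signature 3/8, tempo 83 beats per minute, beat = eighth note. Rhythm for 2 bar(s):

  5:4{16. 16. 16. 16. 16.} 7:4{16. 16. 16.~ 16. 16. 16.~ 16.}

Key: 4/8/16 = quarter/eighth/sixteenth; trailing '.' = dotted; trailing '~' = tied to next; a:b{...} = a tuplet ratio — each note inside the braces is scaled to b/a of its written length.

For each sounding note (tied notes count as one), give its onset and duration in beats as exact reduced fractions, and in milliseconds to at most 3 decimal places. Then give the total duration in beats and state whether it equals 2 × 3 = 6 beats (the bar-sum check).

1) 0.0ms=0b +433.735ms=3/5b
2) 433.735ms=3/5b +433.735ms=3/5b
3) 867.47ms=6/5b +433.735ms=3/5b
4) 1301.205ms=9/5b +433.735ms=3/5b
5) 1734.94ms=12/5b +433.735ms=3/5b
6) 2168.675ms=3b +309.811ms=3/7b
7) 2478.485ms=24/7b +309.811ms=3/7b
8) 2788.296ms=27/7b +619.621ms=6/7b
9) 3407.917ms=33/7b +309.811ms=3/7b
10) 3717.728ms=36/7b +619.621ms=6/7b
Σ=6b of 6 (83bpm 3/8) — PASS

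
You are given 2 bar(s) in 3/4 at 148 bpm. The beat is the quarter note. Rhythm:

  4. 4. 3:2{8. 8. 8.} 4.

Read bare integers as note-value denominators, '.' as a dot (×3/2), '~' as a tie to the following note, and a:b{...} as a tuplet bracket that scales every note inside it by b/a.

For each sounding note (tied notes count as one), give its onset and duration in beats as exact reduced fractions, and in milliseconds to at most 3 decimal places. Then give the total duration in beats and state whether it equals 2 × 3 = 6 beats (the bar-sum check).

1) 0.0ms=0b +608.108ms=3/2b
2) 608.108ms=3/2b +608.108ms=3/2b
3) 1216.216ms=3b +202.703ms=1/2b
4) 1418.919ms=7/2b +202.703ms=1/2b
5) 1621.622ms=4b +202.703ms=1/2b
6) 1824.324ms=9/2b +608.108ms=3/2b
Σ=6b of 6 (148bpm 3/4) — PASS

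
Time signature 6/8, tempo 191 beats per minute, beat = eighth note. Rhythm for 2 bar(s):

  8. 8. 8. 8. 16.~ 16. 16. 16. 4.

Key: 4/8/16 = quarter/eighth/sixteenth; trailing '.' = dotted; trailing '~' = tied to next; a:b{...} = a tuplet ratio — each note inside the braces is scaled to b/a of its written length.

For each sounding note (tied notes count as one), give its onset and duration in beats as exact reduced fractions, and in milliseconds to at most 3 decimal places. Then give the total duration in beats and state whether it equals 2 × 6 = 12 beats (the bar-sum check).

1) 0.0ms=0b +471.204ms=3/2b
2) 471.204ms=3/2b +471.204ms=3/2b
3) 942.408ms=3b +471.204ms=3/2b
4) 1413.613ms=9/2b +471.204ms=3/2b
5) 1884.817ms=6b +471.204ms=3/2b
6) 2356.021ms=15/2b +235.602ms=3/4b
7) 2591.623ms=33/4b +235.602ms=3/4b
8) 2827.225ms=9b +942.408ms=3b
Σ=12b of 12 (191bpm 6/8) — PASS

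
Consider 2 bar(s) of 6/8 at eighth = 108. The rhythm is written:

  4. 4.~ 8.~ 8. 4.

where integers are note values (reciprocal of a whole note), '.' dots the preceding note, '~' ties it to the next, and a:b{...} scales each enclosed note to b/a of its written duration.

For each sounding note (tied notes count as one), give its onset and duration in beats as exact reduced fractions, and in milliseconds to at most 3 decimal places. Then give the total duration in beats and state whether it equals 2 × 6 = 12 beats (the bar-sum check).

1) 0.0ms=0b +1666.667ms=3b
2) 1666.667ms=3b +3333.333ms=6b
3) 5000.0ms=9b +1666.667ms=3b
Σ=12b of 12 (108bpm 6/8) — PASS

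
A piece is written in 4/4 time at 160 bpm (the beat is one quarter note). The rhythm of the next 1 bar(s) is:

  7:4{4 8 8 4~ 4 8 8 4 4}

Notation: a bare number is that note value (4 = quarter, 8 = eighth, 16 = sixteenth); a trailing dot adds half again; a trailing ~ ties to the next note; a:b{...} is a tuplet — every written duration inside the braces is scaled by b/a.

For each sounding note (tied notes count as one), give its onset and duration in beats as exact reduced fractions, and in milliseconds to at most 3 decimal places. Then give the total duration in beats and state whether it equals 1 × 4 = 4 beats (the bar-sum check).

1) 0.0ms=0b +214.286ms=4/7b
2) 214.286ms=4/7b +107.143ms=2/7b
3) 321.429ms=6/7b +107.143ms=2/7b
4) 428.571ms=8/7b +428.571ms=8/7b
5) 857.143ms=16/7b +107.143ms=2/7b
6) 964.286ms=18/7b +107.143ms=2/7b
7) 1071.429ms=20/7b +214.286ms=4/7b
8) 1285.714ms=24/7b +214.286ms=4/7b
Σ=4b of 4 (160bpm 4/4) — PASS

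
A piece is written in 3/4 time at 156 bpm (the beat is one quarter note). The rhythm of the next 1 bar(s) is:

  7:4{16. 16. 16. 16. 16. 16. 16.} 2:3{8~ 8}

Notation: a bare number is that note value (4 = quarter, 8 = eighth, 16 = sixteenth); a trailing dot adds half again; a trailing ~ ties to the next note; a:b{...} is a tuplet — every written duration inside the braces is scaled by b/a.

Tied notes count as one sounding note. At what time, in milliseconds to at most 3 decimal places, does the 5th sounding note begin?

note 5 onset = 6/7b = 329.67ms

1. 0.0ms @ 0 + 82.418ms (3/14)
2. 82.418ms @ 3/14 + 82.418ms (3/14)
3. 164.835ms @ 3/7 + 82.418ms (3/14)
4. 247.253ms @ 9/14 + 82.418ms (3/14)
5. 329.67ms @ 6/7 + 82.418ms (3/14)
6. 412.088ms @ 15/14 + 82.418ms (3/14)
7. 494.505ms @ 9/7 + 82.418ms (3/14)
8. 576.923ms @ 3/2 + 576.923ms (3/2)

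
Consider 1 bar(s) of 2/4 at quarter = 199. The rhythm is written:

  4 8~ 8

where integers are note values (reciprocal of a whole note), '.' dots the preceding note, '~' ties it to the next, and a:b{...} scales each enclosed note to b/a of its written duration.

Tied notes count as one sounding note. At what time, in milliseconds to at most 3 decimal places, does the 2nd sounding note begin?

note 2 onset = 1b = 301.508ms

1. 0.0ms @ 0 + 301.508ms (1)
2. 301.508ms @ 1 + 301.508ms (1)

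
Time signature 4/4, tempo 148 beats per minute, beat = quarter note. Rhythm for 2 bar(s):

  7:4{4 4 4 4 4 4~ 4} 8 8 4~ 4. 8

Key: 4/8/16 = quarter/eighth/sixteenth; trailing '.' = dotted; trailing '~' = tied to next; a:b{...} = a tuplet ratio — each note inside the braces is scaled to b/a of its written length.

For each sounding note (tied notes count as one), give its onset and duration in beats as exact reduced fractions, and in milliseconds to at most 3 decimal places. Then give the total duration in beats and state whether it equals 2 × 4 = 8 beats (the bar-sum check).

1) 0.0ms=0b +231.66ms=4/7b
2) 231.66ms=4/7b +231.66ms=4/7b
3) 463.32ms=8/7b +231.66ms=4/7b
4) 694.981ms=12/7b +231.66ms=4/7b
5) 926.641ms=16/7b +231.66ms=4/7b
6) 1158.301ms=20/7b +463.32ms=8/7b
7) 1621.622ms=4b +202.703ms=1/2b
8) 1824.324ms=9/2b +202.703ms=1/2b
9) 2027.027ms=5b +1013.514ms=5/2b
10) 3040.541ms=15/2b +202.703ms=1/2b
Σ=8b of 8 (148bpm 4/4) — PASS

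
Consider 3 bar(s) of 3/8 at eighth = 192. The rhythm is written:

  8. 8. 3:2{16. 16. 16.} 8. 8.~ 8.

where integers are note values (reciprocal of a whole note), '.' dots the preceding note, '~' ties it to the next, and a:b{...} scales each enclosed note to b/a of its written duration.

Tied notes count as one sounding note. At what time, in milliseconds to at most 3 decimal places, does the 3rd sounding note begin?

note 3 onset = 3b = 937.5ms

1. 0.0ms @ 0 + 468.75ms (3/2)
2. 468.75ms @ 3/2 + 468.75ms (3/2)
3. 937.5ms @ 3 + 156.25ms (1/2)
4. 1093.75ms @ 7/2 + 156.25ms (1/2)
5. 1250.0ms @ 4 + 156.25ms (1/2)
6. 1406.25ms @ 9/2 + 468.75ms (3/2)
7. 1875.0ms @ 6 + 937.5ms (3)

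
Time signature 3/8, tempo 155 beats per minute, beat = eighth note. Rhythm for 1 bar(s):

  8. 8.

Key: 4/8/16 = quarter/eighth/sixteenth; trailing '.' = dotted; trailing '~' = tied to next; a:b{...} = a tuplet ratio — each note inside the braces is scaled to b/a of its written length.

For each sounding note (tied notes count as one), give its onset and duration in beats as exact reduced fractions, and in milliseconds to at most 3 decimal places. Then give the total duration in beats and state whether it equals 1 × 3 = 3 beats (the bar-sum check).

1) 0.0ms=0b +580.645ms=3/2b
2) 580.645ms=3/2b +580.645ms=3/2b
Σ=3b of 3 (155bpm 3/8) — PASS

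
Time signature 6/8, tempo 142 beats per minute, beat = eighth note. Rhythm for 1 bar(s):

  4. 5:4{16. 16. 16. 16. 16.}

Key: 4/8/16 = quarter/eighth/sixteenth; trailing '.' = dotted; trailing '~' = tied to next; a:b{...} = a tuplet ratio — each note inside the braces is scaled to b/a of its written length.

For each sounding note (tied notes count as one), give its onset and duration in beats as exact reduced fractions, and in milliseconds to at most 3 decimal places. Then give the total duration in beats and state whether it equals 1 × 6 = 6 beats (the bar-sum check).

1) 0.0ms=0b +1267.606ms=3b
2) 1267.606ms=3b +253.521ms=3/5b
3) 1521.127ms=18/5b +253.521ms=3/5b
4) 1774.648ms=21/5b +253.521ms=3/5b
5) 2028.169ms=24/5b +253.521ms=3/5b
6) 2281.69ms=27/5b +253.521ms=3/5b
Σ=6b of 6 (142bpm 6/8) — PASS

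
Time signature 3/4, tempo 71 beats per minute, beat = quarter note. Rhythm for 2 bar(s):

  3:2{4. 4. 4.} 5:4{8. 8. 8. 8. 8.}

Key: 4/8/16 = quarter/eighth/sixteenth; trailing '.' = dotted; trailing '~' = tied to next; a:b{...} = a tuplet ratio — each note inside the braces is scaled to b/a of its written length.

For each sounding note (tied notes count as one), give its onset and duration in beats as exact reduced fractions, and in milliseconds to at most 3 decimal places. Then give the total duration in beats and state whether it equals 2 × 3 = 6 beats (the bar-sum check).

1) 0.0ms=0b +845.07ms=1b
2) 845.07ms=1b +845.07ms=1b
3) 1690.141ms=2b +845.07ms=1b
4) 2535.211ms=3b +507.042ms=3/5b
5) 3042.254ms=18/5b +507.042ms=3/5b
6) 3549.296ms=21/5b +507.042ms=3/5b
7) 4056.338ms=24/5b +507.042ms=3/5b
8) 4563.38ms=27/5b +507.042ms=3/5b
Σ=6b of 6 (71bpm 3/4) — PASS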